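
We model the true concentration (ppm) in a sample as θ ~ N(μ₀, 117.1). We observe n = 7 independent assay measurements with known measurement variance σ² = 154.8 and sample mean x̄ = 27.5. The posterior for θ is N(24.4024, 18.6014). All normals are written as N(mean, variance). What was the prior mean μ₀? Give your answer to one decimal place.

μ₀ = 8.0

With known observation variance, the Normal–Normal posterior has precision τ_n = τ₀ + n/σ² and mean μ_n = (τ₀μ₀ + (n/σ²)x̄)/τ_n.
Here τ₀ = 1/117.1 = 0.008540 and τ_data = 7/154.8 = 0.045220, so τ_n = 0.053760.
Rearranging for μ₀: μ₀ = (μ_n·τ_n − τ_data·x̄)/τ₀ = (24.4024·0.053760 − 0.045220·27.5) / 0.008540 = 0.068323/0.008540 ≈ 8.0.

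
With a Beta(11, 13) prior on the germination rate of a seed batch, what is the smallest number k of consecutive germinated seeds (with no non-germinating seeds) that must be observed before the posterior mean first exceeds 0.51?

After k germinated seeds and 0 non-germinating seeds the posterior is Beta(11+k, 13), with mean (11+k)/(11+13+k).
Set (11+k)/(24+k) > 0.51 and solve: k > (0.51·24 − 11)/(1 − 0.51) = 2.531.
The smallest integer exceeding 2.531 is 3, and checking k=3: (14)/(27) = 0.5185 > 0.51.

k = 3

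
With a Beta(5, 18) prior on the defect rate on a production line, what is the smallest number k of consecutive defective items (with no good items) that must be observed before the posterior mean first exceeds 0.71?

After k defective items and 0 good items the posterior is Beta(5+k, 18), with mean (5+k)/(5+18+k).
Set (5+k)/(23+k) > 0.71 and solve: k > (0.71·23 − 5)/(1 − 0.71) = 39.069.
The smallest integer exceeding 39.069 is 40.

k = 40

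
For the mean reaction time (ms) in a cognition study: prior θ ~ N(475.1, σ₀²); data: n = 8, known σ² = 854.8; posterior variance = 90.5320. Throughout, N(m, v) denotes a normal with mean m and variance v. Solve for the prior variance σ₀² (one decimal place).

For the Normal–Normal model with known σ², precisions add: τ_n = τ₀ + n/σ².
So 1/σ₀² = 1/90.5320 − 8/854.8 = 0.011046 − 0.009359 = 0.001687.
Hence σ₀² = 1/0.001687 ≈ 592.8.

σ₀² = 592.8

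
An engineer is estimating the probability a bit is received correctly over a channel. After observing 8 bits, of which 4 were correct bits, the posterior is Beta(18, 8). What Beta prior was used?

Beta(14, 4)

Beta is conjugate to the binomial likelihood: posterior = Beta(α+s, β+f).
So α = 18 − 4 = 14 and β = 8 − 4 = 4.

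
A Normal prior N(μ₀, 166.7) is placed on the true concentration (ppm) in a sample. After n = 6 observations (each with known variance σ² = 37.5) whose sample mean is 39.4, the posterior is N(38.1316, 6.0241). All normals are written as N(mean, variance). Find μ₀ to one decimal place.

The posterior mean is a precision-weighted average: μ_n = (τ₀μ₀ + τ_data·x̄)/(τ₀+τ_data), with τ₀=1/σ₀² and τ_data=n/σ².
Here τ₀ = 1/166.7 = 0.005999 and τ_data = 6/37.5 = 0.160000, so τ_n = 0.165999.
Rearranging for μ₀: μ₀ = (μ_n·τ_n − τ_data·x̄)/τ₀ = (38.1316·0.165999 − 0.160000·39.4) / 0.005999 = 0.025807/0.005999 ≈ 4.3.

μ₀ = 4.3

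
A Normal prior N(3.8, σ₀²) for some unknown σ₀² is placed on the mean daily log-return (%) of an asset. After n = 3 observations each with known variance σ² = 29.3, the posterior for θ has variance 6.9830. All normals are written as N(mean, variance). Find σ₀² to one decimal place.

σ₀² = 24.5

Posterior precision equals prior precision plus data precision: 1/σ_n² = 1/σ₀² + n/σ².
So 1/σ₀² = 1/6.9830 − 3/29.3 = 0.143205 − 0.102389 = 0.040816.
Hence σ₀² = 1/0.040816 ≈ 24.5.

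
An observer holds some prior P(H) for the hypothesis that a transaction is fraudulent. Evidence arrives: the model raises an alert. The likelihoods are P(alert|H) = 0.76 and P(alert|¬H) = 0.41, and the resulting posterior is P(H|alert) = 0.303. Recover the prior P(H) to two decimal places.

In odds form, posterior odds = prior odds × likelihood ratio, so prior odds = posterior odds ÷ LR.
Posterior odds = 0.303/(1−0.303) = 0.4347. LR = 0.76/0.41 = 1.8537.
Prior odds = 0.4347/1.8537 = 0.2345, so P(H) = 0.2345/(1+0.2345) ≈ 0.19.

P(H) = 0.19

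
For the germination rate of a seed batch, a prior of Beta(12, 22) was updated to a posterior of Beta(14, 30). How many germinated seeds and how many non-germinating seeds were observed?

2 germinated seeds and 8 non-germinating seeds

Beta is conjugate to the binomial likelihood: posterior = Beta(α+s, β+f).
Match parameters: s=14−12=2, f=30−22=8.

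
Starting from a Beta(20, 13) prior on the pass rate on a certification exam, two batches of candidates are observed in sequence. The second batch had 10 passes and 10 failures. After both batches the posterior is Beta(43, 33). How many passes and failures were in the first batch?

13 passes and 10 failures

Because Beta–binomial updating is additive in the counts, the combined data contributed (α_post−α_prior, β_post−β_prior) successes and failures.
Total across both batches: 43−20=23 passes, 33−13=20 failures.
Subtract the second batch: 23−10=13 passes and 20−10=10 failures.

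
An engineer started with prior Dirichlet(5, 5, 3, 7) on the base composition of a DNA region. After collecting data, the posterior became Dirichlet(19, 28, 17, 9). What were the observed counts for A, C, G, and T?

For a Dirichlet(α) prior with multinomial counts c, the posterior is Dirichlet(α + c) componentwise.
Counts are posterior − prior componentwise: 19−5=14, 28−5=23, 17−3=14, 9−7=2.

counts (14, 23, 14, 2)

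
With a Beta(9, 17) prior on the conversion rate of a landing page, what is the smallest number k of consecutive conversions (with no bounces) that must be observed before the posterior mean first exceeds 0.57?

k = 14

After k conversions and 0 bounces the posterior is Beta(9+k, 17), with mean (9+k)/(9+17+k).
Set (9+k)/(26+k) > 0.57 and solve: k > (0.57·26 − 9)/(1 − 0.57) = 13.535.
The smallest integer exceeding 13.535 is 14, and checking k=14: (23)/(40) = 0.5750 > 0.57.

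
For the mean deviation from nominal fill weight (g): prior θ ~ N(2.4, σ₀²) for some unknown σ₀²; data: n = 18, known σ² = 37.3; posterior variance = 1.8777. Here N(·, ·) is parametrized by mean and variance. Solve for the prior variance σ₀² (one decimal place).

σ₀² = 20.0

For the Normal–Normal model with known σ², precisions add: τ_n = τ₀ + n/σ².
So 1/σ₀² = 1/1.8777 − 18/37.3 = 0.532566 − 0.482574 = 0.049992.
Hence σ₀² = 1/0.049992 ≈ 20.0.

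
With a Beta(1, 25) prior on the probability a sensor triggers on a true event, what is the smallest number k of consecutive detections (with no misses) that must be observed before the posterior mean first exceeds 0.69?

k = 55

After k detections and 0 misses the posterior is Beta(1+k, 25), with mean (1+k)/(1+25+k).
Set (1+k)/(26+k) > 0.69 and solve: k > (0.69·26 − 1)/(1 − 0.69) = 54.645.
The smallest integer exceeding 54.645 is 55.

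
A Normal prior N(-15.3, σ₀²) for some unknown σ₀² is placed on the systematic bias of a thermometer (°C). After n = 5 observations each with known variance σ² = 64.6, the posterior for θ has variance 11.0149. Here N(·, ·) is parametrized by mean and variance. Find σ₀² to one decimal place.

σ₀² = 74.7

For the Normal–Normal model with known σ², precisions add: τ_n = τ₀ + n/σ².
So 1/σ₀² = 1/11.0149 − 5/64.6 = 0.090786 − 0.077399 = 0.013387.
Hence σ₀² = 1/0.013387 ≈ 74.7.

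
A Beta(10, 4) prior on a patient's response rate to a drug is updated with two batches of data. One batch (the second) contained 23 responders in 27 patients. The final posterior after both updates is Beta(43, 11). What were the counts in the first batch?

10 responders and 3 non-responders

Sequential conjugate updates are equivalent to a single update on the pooled data, so total successes = posterior α − prior α and total failures = posterior β − prior β.
Total across both batches: 43−10=33 responders, 11−4=7 non-responders.
Subtract the second batch: 33−23=10 responders and 7−4=3 non-responders.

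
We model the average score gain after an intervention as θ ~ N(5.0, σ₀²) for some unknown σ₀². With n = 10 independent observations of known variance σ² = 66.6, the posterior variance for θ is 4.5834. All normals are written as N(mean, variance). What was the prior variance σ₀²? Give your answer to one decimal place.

Posterior precision equals prior precision plus data precision: 1/σ_n² = 1/σ₀² + n/σ².
So 1/σ₀² = 1/4.5834 − 10/66.6 = 0.218179 − 0.150150 = 0.068029.
Hence σ₀² = 1/0.068029 ≈ 14.7.

σ₀² = 14.7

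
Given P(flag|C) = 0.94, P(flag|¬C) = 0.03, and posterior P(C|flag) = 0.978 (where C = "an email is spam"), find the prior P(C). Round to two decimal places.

Bayes' rule in odds form gives O(C|E) = O(C)·[P(E|C)/P(E|¬C)], hence O(C) = O(C|E)/LR.
Posterior odds = 0.978/(1−0.978) = 44.4545. LR = 0.94/0.03 = 31.3333.
Prior odds = 44.4545/31.3333 = 1.4188, so P(C) = 1.4188/(1+1.4188) ≈ 0.59.

P(C) = 0.59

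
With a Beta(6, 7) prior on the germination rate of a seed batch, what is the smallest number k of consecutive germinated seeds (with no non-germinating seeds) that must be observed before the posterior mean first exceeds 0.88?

After k germinated seeds and 0 non-germinating seeds the posterior is Beta(6+k, 7), with mean (6+k)/(6+7+k).
Set (6+k)/(13+k) > 0.88 and solve: k > (0.88·13 − 6)/(1 − 0.88) = 45.333.
The smallest integer exceeding 45.333 is 46, and checking k=46: (52)/(59) = 0.8814 > 0.88.

k = 46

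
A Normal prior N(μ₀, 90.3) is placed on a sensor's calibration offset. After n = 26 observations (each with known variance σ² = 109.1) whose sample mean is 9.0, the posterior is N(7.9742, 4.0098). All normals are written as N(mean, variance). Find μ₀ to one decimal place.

The posterior mean is a precision-weighted average: μ_n = (τ₀μ₀ + τ_data·x̄)/(τ₀+τ_data), with τ₀=1/σ₀² and τ_data=n/σ².
Here τ₀ = 1/90.3 = 0.011074 and τ_data = 26/109.1 = 0.238313, so τ_n = 0.249387.
Rearranging for μ₀: μ₀ = (μ_n·τ_n − τ_data·x̄)/τ₀ = (7.9742·0.249387 − 0.238313·9.0) / 0.011074 = -0.156155/0.011074 ≈ -14.1.

μ₀ = -14.1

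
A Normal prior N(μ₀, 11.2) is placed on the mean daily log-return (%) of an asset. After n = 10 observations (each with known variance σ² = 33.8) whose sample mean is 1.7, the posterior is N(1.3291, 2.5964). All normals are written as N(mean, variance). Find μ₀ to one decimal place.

The posterior mean is a precision-weighted average: μ_n = (τ₀μ₀ + τ_data·x̄)/(τ₀+τ_data), with τ₀=1/σ₀² and τ_data=n/σ².
Here τ₀ = 1/11.2 = 0.089286 and τ_data = 10/33.8 = 0.295858, so τ_n = 0.385144.
Rearranging for μ₀: μ₀ = (μ_n·τ_n − τ_data·x̄)/τ₀ = (1.3291·0.385144 − 0.295858·1.7) / 0.089286 = 0.008936/0.089286 ≈ 0.1.

μ₀ = 0.1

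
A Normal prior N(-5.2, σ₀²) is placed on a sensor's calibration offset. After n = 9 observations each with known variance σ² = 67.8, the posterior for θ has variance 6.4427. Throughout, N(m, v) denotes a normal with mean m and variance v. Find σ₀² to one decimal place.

σ₀² = 44.5

For the Normal–Normal model with known σ², precisions add: τ_n = τ₀ + n/σ².
So 1/σ₀² = 1/6.4427 − 9/67.8 = 0.155214 − 0.132743 = 0.022471.
Hence σ₀² = 1/0.022471 ≈ 44.5.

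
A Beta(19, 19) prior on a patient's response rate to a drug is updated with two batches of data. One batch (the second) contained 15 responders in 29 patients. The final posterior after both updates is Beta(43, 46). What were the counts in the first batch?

9 responders and 13 non-responders

Because Beta–binomial updating is additive in the counts, the combined data contributed (α_post−α_prior, β_post−β_prior) successes and failures.
Total across both batches: 43−19=24 responders, 46−19=27 non-responders.
Subtract the second batch: 24−15=9 responders and 27−14=13 non-responders.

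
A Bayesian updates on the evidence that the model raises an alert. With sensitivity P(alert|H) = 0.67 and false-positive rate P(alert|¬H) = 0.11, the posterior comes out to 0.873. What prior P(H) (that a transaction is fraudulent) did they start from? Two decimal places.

In odds form, posterior odds = prior odds × likelihood ratio, so prior odds = posterior odds ÷ LR.
Posterior odds = 0.873/(1−0.873) = 6.8740. LR = 0.67/0.11 = 6.0909.
Prior odds = 6.8740/6.0909 = 1.1286, so P(H) = 1.1286/(1+1.1286) ≈ 0.53.

P(H) = 0.53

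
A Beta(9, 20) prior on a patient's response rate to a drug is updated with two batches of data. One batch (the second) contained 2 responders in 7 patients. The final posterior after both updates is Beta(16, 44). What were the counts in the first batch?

5 responders and 19 non-responders

Sequential conjugate updates are equivalent to a single update on the pooled data, so total successes = posterior α − prior α and total failures = posterior β − prior β.
Total across both batches: 16−9=7 responders, 44−20=24 non-responders.
Subtract the second batch: 7−2=5 responders and 24−5=19 non-responders.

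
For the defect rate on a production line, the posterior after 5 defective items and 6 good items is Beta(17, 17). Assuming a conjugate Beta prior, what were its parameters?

A Beta(α, β) prior with s successes and f failures in binomial data gives a Beta(α+s, β+f) posterior.
Subtract the data counts: 17−5=12, 17−6=11.

Beta(12, 11)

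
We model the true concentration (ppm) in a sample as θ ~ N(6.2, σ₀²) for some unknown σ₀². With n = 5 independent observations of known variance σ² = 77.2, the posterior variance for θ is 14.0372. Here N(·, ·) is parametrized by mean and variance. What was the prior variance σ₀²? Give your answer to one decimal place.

σ₀² = 154.5

Posterior precision equals prior precision plus data precision: 1/σ_n² = 1/σ₀² + n/σ².
So 1/σ₀² = 1/14.0372 − 5/77.2 = 0.071239 − 0.064767 = 0.006472.
Hence σ₀² = 1/0.006472 ≈ 154.5.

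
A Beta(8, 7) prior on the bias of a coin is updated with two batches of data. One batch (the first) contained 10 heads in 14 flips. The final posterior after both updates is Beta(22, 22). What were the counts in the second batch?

4 heads and 11 tails

Sequential conjugate updates are equivalent to a single update on the pooled data, so total successes = posterior α − prior α and total failures = posterior β − prior β.
Total across both batches: 22−8=14 heads, 22−7=15 tails.
Subtract the first batch: 14−10=4 heads and 15−4=11 tails.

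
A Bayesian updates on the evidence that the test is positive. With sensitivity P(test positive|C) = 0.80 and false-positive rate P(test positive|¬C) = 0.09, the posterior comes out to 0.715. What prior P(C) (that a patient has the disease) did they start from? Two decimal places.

Bayes' rule in odds form gives O(C|E) = O(C)·[P(E|C)/P(E|¬C)], hence O(C) = O(C|E)/LR.
Posterior odds = 0.715/(1−0.715) = 2.5088. LR = 0.80/0.09 = 8.8889.
Prior odds = 2.5088/8.8889 = 0.2822, so P(C) = 0.2822/(1+0.2822) ≈ 0.22.

P(C) = 0.22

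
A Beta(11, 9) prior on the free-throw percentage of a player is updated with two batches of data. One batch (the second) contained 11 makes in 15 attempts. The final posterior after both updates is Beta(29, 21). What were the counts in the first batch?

Sequential conjugate updates are equivalent to a single update on the pooled data, so total successes = posterior α − prior α and total failures = posterior β − prior β.
Total across both batches: 29−11=18 makes, 21−9=12 misses.
Subtract the second batch: 18−11=7 makes and 12−4=8 misses.

7 makes and 8 misses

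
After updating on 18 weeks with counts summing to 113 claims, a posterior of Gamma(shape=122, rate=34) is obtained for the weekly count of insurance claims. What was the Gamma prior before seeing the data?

Gamma–Poisson conjugacy: posterior shape = α + Σxᵢ, posterior rate = β + n.
So α = 122 − 113 = 9 and β = 34 − 18 = 16.

Gamma(shape=9, rate=16)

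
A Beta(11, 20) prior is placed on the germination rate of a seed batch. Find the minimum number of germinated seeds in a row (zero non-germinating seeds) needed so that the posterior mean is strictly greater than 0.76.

k = 53

After k germinated seeds and 0 non-germinating seeds the posterior is Beta(11+k, 20), with mean (11+k)/(11+20+k).
Set (11+k)/(31+k) > 0.76 and solve: k > (0.76·31 − 11)/(1 − 0.76) = 52.333.
The smallest integer exceeding 52.333 is 53.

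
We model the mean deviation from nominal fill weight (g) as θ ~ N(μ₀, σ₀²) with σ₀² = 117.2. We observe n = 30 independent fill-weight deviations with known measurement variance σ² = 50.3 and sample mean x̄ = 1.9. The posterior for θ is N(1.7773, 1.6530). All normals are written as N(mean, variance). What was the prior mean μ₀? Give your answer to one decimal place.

With known observation variance, the Normal–Normal posterior has precision τ_n = τ₀ + n/σ² and mean μ_n = (τ₀μ₀ + (n/σ²)x̄)/τ_n.
Here τ₀ = 1/117.2 = 0.008532 and τ_data = 30/50.3 = 0.596421, so τ_n = 0.604953.
Rearranging for μ₀: μ₀ = (μ_n·τ_n − τ_data·x̄)/τ₀ = (1.7773·0.604953 − 0.596421·1.9) / 0.008532 = -0.058017/0.008532 ≈ -6.8.

μ₀ = -6.8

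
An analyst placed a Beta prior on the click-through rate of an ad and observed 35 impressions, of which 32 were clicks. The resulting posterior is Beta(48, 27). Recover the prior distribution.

Under Beta–binomial conjugacy the posterior parameters are (a+s, b+f).
So a = 48 − 32 = 16 and b = 27 − 3 = 24.

Beta(16, 24)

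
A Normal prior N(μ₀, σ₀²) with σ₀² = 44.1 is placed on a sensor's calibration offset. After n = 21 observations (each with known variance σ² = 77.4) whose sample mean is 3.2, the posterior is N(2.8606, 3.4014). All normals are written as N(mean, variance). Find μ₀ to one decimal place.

The posterior mean is a precision-weighted average: μ_n = (τ₀μ₀ + τ_data·x̄)/(τ₀+τ_data), with τ₀=1/σ₀² and τ_data=n/σ².
Here τ₀ = 1/44.1 = 0.022676 and τ_data = 21/77.4 = 0.271318, so τ_n = 0.293994.
Rearranging for μ₀: μ₀ = (μ_n·τ_n − τ_data·x̄)/τ₀ = (2.8606·0.293994 − 0.271318·3.2) / 0.022676 = -0.027218/0.022676 ≈ -1.2.

μ₀ = -1.2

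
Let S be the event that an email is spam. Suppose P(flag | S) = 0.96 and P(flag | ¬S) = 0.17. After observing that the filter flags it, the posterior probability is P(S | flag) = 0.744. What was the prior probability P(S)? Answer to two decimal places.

P(S) = 0.34

In odds form, posterior odds = prior odds × likelihood ratio, so prior odds = posterior odds ÷ LR.
Posterior odds = 0.744/(1−0.744) = 2.9062. LR = 0.96/0.17 = 5.6471.
Prior odds = 2.9062/5.6471 = 0.5146, so P(S) = 0.5146/(1+0.5146) ≈ 0.34.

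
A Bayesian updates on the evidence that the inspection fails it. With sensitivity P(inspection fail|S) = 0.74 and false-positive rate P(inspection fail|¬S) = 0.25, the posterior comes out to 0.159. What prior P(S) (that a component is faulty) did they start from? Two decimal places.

In odds form, posterior odds = prior odds × likelihood ratio, so prior odds = posterior odds ÷ LR.
Posterior odds = 0.159/(1−0.159) = 0.1891. LR = 0.74/0.25 = 2.9600.
Prior odds = 0.1891/2.9600 = 0.0639, so P(S) = 0.0639/(1+0.0639) ≈ 0.06.

P(S) = 0.06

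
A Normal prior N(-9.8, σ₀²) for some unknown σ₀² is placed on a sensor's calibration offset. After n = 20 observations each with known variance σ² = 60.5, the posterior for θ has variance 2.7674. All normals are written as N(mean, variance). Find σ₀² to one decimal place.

σ₀² = 32.5

For the Normal–Normal model with known σ², precisions add: τ_n = τ₀ + n/σ².
So 1/σ₀² = 1/2.7674 − 20/60.5 = 0.361350 − 0.330579 = 0.030771.
Hence σ₀² = 1/0.030771 ≈ 32.5.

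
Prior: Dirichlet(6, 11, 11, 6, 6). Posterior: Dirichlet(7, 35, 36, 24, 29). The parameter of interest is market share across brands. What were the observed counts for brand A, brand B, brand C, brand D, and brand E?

For a Dirichlet(α) prior with multinomial counts c, the posterior is Dirichlet(α + c) componentwise.
Counts are posterior − prior componentwise: 7−6=1, 35−11=24, 36−11=25, 24−6=18, 29−6=23.

counts (1, 24, 25, 18, 23)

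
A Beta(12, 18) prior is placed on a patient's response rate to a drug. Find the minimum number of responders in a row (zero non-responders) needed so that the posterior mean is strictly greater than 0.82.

k = 71

After k responders and 0 non-responders the posterior is Beta(12+k, 18), with mean (12+k)/(12+18+k).
Set (12+k)/(30+k) > 0.82 and solve: k > (0.82·30 − 12)/(1 − 0.82) = 70.000.
The smallest integer exceeding 70.000 is 71.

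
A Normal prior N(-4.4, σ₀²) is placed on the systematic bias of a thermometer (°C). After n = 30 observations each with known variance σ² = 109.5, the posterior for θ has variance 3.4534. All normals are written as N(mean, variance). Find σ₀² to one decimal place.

σ₀² = 64.1

For the Normal–Normal model with known σ², precisions add: τ_n = τ₀ + n/σ².
So 1/σ₀² = 1/3.4534 − 30/109.5 = 0.289570 − 0.273973 = 0.015597.
Hence σ₀² = 1/0.015597 ≈ 64.1.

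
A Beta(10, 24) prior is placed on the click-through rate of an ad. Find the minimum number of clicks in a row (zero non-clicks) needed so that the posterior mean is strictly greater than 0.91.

After k clicks and 0 non-clicks the posterior is Beta(10+k, 24), with mean (10+k)/(10+24+k).
Set (10+k)/(34+k) > 0.91 and solve: k > (0.91·34 − 10)/(1 − 0.91) = 232.667.
The smallest integer exceeding 232.667 is 233.

k = 233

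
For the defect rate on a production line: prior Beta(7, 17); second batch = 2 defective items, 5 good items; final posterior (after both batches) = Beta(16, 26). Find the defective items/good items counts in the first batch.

Sequential conjugate updates are equivalent to a single update on the pooled data, so total successes = posterior α − prior α and total failures = posterior β − prior β.
Total across both batches: 16−7=9 defective items, 26−17=9 good items.
Subtract the second batch: 9−2=7 defective items and 9−5=4 good items.

7 defective items and 4 good items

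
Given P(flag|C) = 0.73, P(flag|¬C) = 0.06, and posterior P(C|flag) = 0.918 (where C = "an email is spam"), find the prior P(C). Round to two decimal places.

Bayes' rule in odds form gives O(C|E) = O(C)·[P(E|C)/P(E|¬C)], hence O(C) = O(C|E)/LR.
Posterior odds = 0.918/(1−0.918) = 11.1951. LR = 0.73/0.06 = 12.1667.
Prior odds = 11.1951/12.1667 = 0.9201, so P(C) = 0.9201/(1+0.9201) ≈ 0.48.

P(C) = 0.48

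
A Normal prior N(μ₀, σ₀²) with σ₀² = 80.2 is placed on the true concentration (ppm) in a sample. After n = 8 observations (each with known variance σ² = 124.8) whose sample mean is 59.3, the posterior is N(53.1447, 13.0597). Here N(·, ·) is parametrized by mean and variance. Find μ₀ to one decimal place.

μ₀ = 21.5

The posterior mean is a precision-weighted average: μ_n = (τ₀μ₀ + τ_data·x̄)/(τ₀+τ_data), with τ₀=1/σ₀² and τ_data=n/σ².
Here τ₀ = 1/80.2 = 0.012469 and τ_data = 8/124.8 = 0.064103, so τ_n = 0.076572.
Rearranging for μ₀: μ₀ = (μ_n·τ_n − τ_data·x̄)/τ₀ = (53.1447·0.076572 − 0.064103·59.3) / 0.012469 = 0.268088/0.012469 ≈ 21.5.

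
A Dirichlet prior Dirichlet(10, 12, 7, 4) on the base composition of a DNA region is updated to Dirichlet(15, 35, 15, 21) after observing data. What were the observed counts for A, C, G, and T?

counts (5, 23, 8, 17)

For a Dirichlet(α) prior with multinomial counts c, the posterior is Dirichlet(α + c) componentwise.
Counts are posterior − prior componentwise: 15−10=5, 35−12=23, 15−7=8, 21−4=17.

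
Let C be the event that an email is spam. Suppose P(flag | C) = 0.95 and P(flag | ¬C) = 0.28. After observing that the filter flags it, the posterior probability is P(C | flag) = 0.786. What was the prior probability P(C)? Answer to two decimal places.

In odds form, posterior odds = prior odds × likelihood ratio, so prior odds = posterior odds ÷ LR.
Posterior odds = 0.786/(1−0.786) = 3.6729. LR = 0.95/0.28 = 3.3929.
Prior odds = 3.6729/3.3929 = 1.0825, so P(C) = 1.0825/(1+1.0825) ≈ 0.52.

P(C) = 0.52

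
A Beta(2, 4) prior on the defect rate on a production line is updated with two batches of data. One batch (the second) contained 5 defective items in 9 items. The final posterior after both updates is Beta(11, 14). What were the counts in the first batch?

Because Beta–binomial updating is additive in the counts, the combined data contributed (α_post−α_prior, β_post−β_prior) successes and failures.
Total across both batches: 11−2=9 defective items, 14−4=10 good items.
Subtract the second batch: 9−5=4 defective items and 10−4=6 good items.

4 defective items and 6 good items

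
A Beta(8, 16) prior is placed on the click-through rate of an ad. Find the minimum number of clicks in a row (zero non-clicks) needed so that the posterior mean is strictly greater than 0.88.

After k clicks and 0 non-clicks the posterior is Beta(8+k, 16), with mean (8+k)/(8+16+k).
Set (8+k)/(24+k) > 0.88 and solve: k > (0.88·24 − 8)/(1 − 0.88) = 109.333.
The smallest integer exceeding 109.333 is 110.

k = 110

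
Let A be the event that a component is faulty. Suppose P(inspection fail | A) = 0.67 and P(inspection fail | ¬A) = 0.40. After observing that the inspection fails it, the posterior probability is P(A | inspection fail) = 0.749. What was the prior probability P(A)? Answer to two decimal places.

In odds form, posterior odds = prior odds × likelihood ratio, so prior odds = posterior odds ÷ LR.
Posterior odds = 0.749/(1−0.749) = 2.9841. LR = 0.67/0.40 = 1.6750.
Prior odds = 2.9841/1.6750 = 1.7816, so P(A) = 1.7816/(1+1.7816) ≈ 0.64.

P(A) = 0.64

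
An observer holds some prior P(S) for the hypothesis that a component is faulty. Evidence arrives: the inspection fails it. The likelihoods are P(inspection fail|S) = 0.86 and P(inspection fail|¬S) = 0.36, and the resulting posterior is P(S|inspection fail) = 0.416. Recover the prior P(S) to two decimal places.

In odds form, posterior odds = prior odds × likelihood ratio, so prior odds = posterior odds ÷ LR.
Posterior odds = 0.416/(1−0.416) = 0.7123. LR = 0.86/0.36 = 2.3889.
Prior odds = 0.7123/2.3889 = 0.2982, so P(S) = 0.2982/(1+0.2982) ≈ 0.23.

P(S) = 0.23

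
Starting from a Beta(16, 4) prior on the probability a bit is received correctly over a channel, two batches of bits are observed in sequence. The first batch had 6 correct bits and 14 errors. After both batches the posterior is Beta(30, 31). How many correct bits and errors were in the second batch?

Sequential conjugate updates are equivalent to a single update on the pooled data, so total successes = posterior α − prior α and total failures = posterior β − prior β.
Total across both batches: 30−16=14 correct bits, 31−4=27 errors.
Subtract the first batch: 14−6=8 correct bits and 27−14=13 errors.

8 correct bits and 13 errors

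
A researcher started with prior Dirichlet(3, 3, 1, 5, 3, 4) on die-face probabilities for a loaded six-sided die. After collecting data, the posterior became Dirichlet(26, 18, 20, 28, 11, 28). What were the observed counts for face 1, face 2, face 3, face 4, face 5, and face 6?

counts (23, 15, 19, 23, 8, 24)

For a Dirichlet(α) prior with multinomial counts c, the posterior is Dirichlet(α + c) componentwise.
Counts are posterior − prior componentwise: 26−3=23, 18−3=15, 20−1=19, 28−5=23, 11−3=8, 28−4=24.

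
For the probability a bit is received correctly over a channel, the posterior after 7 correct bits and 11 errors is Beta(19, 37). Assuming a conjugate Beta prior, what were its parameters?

Under Beta–binomial conjugacy the posterior parameters are (a+s, b+f).
So a = 19 − 7 = 12 and b = 37 − 11 = 26.

Beta(12, 26)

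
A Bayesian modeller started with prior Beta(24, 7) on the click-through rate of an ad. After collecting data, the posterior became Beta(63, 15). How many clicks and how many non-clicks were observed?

Under Beta–binomial conjugacy the posterior parameters are (α+s, β+f).
So s = 63 − 24 = 39 and f = 15 − 7 = 8.

39 clicks and 8 non-clicks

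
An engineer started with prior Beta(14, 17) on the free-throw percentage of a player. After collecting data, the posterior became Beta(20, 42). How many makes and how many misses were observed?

6 makes and 25 misses

Under Beta–binomial conjugacy the posterior parameters are (α+s, β+f).
Match parameters: s=20−14=6, f=42−17=25.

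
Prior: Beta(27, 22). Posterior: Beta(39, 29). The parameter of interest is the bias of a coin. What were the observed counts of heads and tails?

12 heads and 7 tails

Beta is conjugate to the binomial likelihood: posterior = Beta(a+s, b+f).
Match parameters: s=39−27=12, f=29−22=7.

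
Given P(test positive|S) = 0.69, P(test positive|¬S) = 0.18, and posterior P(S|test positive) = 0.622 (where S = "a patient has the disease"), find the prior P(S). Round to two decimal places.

P(S) = 0.30

Bayes' rule in odds form gives O(S|E) = O(S)·[P(E|S)/P(E|¬S)], hence O(S) = O(S|E)/LR.
Posterior odds = 0.622/(1−0.622) = 1.6455. LR = 0.69/0.18 = 3.8333.
Prior odds = 1.6455/3.8333 = 0.4293, so P(S) = 0.4293/(1+0.4293) ≈ 0.30.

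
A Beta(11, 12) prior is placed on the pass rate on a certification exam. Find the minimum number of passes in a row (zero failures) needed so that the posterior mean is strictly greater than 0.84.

k = 53

After k passes and 0 failures the posterior is Beta(11+k, 12), with mean (11+k)/(11+12+k).
Set (11+k)/(23+k) > 0.84 and solve: k > (0.84·23 − 11)/(1 − 0.84) = 52.000.
The smallest integer exceeding 52.000 is 53, and checking k=53: (64)/(76) = 0.8421 > 0.84.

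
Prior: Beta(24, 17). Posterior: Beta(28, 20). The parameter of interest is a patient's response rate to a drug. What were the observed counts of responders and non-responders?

4 responders and 3 non-responders

Beta is conjugate to the binomial likelihood: posterior = Beta(α+s, β+f).
Match parameters: s=28−24=4, f=20−17=3.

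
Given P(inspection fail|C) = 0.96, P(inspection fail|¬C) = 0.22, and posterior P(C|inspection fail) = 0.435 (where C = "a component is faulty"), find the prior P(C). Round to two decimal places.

In odds form, posterior odds = prior odds × likelihood ratio, so prior odds = posterior odds ÷ LR.
Posterior odds = 0.435/(1−0.435) = 0.7699. LR = 0.96/0.22 = 4.3636.
Prior odds = 0.7699/4.3636 = 0.1764, so P(C) = 0.1764/(1+0.1764) ≈ 0.15.

P(C) = 0.15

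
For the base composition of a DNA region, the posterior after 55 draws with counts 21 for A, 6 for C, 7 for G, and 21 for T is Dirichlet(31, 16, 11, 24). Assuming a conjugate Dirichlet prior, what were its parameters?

For a Dirichlet(α) prior with multinomial counts c, the posterior is Dirichlet(α + c) componentwise.
Subtract each count from the matching posterior parameter: 31−21=10, 16−6=10, 11−7=4, 24−21=3.

Dirichlet(10, 10, 4, 3)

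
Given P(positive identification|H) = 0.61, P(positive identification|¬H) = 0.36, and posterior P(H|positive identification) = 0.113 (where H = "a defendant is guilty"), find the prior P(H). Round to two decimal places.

P(H) = 0.07

In odds form, posterior odds = prior odds × likelihood ratio, so prior odds = posterior odds ÷ LR.
Posterior odds = 0.113/(1−0.113) = 0.1274. LR = 0.61/0.36 = 1.6944.
Prior odds = 0.1274/1.6944 = 0.0752, so P(H) = 0.0752/(1+0.0752) ≈ 0.07.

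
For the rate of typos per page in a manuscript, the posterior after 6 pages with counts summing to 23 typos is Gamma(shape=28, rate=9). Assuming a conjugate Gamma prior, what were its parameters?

Gamma(shape=5, rate=3)

A Gamma(α, β) prior (rate parametrization) on a Poisson rate with n observations summing to S gives posterior Gamma(α+S, β+n).
So α = 28 − 23 = 5 and β = 9 − 6 = 3.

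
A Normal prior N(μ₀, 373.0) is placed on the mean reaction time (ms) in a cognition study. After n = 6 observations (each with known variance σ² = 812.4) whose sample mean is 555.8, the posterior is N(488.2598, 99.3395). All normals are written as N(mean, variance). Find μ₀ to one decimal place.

The posterior mean is a precision-weighted average: μ_n = (τ₀μ₀ + τ_data·x̄)/(τ₀+τ_data), with τ₀=1/σ₀² and τ_data=n/σ².
Here τ₀ = 1/373.0 = 0.002681 and τ_data = 6/812.4 = 0.007386, so τ_n = 0.010067.
Rearranging for μ₀: μ₀ = (μ_n·τ_n − τ_data·x̄)/τ₀ = (488.2598·0.010067 − 0.007386·555.8) / 0.002681 = 0.810173/0.002681 ≈ 302.2.

μ₀ = 302.2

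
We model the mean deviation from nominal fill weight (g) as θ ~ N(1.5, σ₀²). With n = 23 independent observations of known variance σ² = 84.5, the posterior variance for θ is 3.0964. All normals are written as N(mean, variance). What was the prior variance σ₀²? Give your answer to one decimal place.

For the Normal–Normal model with known σ², precisions add: τ_n = τ₀ + n/σ².
So 1/σ₀² = 1/3.0964 − 23/84.5 = 0.322956 − 0.272189 = 0.050767.
Hence σ₀² = 1/0.050767 ≈ 19.7.

σ₀² = 19.7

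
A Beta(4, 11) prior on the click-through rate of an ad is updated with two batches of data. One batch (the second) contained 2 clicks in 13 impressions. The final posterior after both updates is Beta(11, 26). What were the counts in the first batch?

5 clicks and 4 non-clicks

Because Beta–binomial updating is additive in the counts, the combined data contributed (α_post−α_prior, β_post−β_prior) successes and failures.
Total across both batches: 11−4=7 clicks, 26−11=15 non-clicks.
Subtract the second batch: 7−2=5 clicks and 15−11=4 non-clicks.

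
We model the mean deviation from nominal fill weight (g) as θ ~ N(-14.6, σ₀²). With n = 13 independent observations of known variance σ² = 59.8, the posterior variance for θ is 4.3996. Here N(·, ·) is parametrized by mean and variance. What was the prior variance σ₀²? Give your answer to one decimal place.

Posterior precision equals prior precision plus data precision: 1/σ_n² = 1/σ₀² + n/σ².
So 1/σ₀² = 1/4.3996 − 13/59.8 = 0.227293 − 0.217391 = 0.009902.
Hence σ₀² = 1/0.009902 ≈ 101.0.

σ₀² = 101.0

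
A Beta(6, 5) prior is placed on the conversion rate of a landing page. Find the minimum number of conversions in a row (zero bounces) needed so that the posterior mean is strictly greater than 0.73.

k = 8

After k conversions and 0 bounces the posterior is Beta(6+k, 5), with mean (6+k)/(6+5+k).
Set (6+k)/(11+k) > 0.73 and solve: k > (0.73·11 − 6)/(1 − 0.73) = 7.519.
The smallest integer exceeding 7.519 is 8, and checking k=8: (14)/(19) = 0.7368 > 0.73.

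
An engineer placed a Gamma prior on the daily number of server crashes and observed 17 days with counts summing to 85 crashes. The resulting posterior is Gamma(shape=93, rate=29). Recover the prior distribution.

A Gamma(α, β) prior (rate parametrization) on a Poisson rate with n observations summing to S gives posterior Gamma(α+S, β+n).
So α = 93 − 85 = 8 and β = 29 − 17 = 12.

Gamma(shape=8, rate=12)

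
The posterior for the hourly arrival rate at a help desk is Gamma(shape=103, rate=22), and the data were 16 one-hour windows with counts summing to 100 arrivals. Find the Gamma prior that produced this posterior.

Gamma–Poisson conjugacy: posterior shape = α + Σxᵢ, posterior rate = β + n.
So α = 103 − 100 = 3 and β = 22 − 16 = 6.

Gamma(shape=3, rate=6)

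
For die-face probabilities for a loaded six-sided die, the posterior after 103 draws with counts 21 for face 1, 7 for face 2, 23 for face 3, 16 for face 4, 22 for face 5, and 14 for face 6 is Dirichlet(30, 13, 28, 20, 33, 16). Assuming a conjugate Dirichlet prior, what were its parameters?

Dirichlet(9, 6, 5, 4, 11, 2)

For a Dirichlet(α) prior with multinomial counts c, the posterior is Dirichlet(α + c) componentwise.
Subtract each count from the matching posterior parameter: 30−21=9, 13−7=6, 28−23=5, 20−16=4, 33−22=11, 16−14=2.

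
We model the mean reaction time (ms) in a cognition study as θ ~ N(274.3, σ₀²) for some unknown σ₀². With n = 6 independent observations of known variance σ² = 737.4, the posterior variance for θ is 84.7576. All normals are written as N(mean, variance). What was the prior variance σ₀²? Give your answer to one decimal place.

For the Normal–Normal model with known σ², precisions add: τ_n = τ₀ + n/σ².
So 1/σ₀² = 1/84.7576 − 6/737.4 = 0.011798 − 0.008137 = 0.003661.
Hence σ₀² = 1/0.003661 ≈ 273.1.

σ₀² = 273.1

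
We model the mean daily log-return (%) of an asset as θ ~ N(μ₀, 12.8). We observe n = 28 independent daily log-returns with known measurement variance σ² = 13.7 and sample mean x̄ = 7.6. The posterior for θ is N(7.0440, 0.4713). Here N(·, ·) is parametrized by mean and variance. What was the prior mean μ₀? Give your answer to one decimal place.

μ₀ = -7.5

The posterior mean is a precision-weighted average: μ_n = (τ₀μ₀ + τ_data·x̄)/(τ₀+τ_data), with τ₀=1/σ₀² and τ_data=n/σ².
Here τ₀ = 1/12.8 = 0.078125 and τ_data = 28/13.7 = 2.043796, so τ_n = 2.121921.
Rearranging for μ₀: μ₀ = (μ_n·τ_n − τ_data·x̄)/τ₀ = (7.0440·2.121921 − 2.043796·7.6) / 0.078125 = -0.586038/0.078125 ≈ -7.5.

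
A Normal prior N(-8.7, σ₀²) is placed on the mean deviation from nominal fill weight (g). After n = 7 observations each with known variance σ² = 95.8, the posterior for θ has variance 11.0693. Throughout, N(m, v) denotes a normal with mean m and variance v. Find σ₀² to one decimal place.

σ₀² = 57.9

Posterior precision equals prior precision plus data precision: 1/σ_n² = 1/σ₀² + n/σ².
So 1/σ₀² = 1/11.0693 − 7/95.8 = 0.090340 − 0.073069 = 0.017271.
Hence σ₀² = 1/0.017271 ≈ 57.9.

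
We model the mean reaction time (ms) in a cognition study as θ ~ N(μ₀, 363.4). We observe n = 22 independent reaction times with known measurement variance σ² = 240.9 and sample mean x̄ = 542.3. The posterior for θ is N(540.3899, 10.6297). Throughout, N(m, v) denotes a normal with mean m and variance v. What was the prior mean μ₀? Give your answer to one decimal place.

μ₀ = 477.0

With known observation variance, the Normal–Normal posterior has precision τ_n = τ₀ + n/σ² and mean μ_n = (τ₀μ₀ + (n/σ²)x̄)/τ_n.
Here τ₀ = 1/363.4 = 0.002752 and τ_data = 22/240.9 = 0.091324, so τ_n = 0.094076.
Rearranging for μ₀: μ₀ = (μ_n·τ_n − τ_data·x̄)/τ₀ = (540.3899·0.094076 − 0.091324·542.3) / 0.002752 = 1.312715/0.002752 ≈ 477.0.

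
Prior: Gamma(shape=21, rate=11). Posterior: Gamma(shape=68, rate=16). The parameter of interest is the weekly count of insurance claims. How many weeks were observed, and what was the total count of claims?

Gamma–Poisson conjugacy: posterior shape = α + Σxᵢ, posterior rate = β + n.
Matching: Σxᵢ = 68 − 21 = 47 and n = 16 − 11 = 5.

n = 5 weeks with total 47 claims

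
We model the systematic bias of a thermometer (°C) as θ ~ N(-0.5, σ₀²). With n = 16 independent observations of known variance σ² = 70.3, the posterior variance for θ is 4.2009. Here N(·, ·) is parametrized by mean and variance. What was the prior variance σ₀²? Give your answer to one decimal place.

σ₀² = 95.7

For the Normal–Normal model with known σ², precisions add: τ_n = τ₀ + n/σ².
So 1/σ₀² = 1/4.2009 − 16/70.3 = 0.238044 − 0.227596 = 0.010448.
Hence σ₀² = 1/0.010448 ≈ 95.7.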